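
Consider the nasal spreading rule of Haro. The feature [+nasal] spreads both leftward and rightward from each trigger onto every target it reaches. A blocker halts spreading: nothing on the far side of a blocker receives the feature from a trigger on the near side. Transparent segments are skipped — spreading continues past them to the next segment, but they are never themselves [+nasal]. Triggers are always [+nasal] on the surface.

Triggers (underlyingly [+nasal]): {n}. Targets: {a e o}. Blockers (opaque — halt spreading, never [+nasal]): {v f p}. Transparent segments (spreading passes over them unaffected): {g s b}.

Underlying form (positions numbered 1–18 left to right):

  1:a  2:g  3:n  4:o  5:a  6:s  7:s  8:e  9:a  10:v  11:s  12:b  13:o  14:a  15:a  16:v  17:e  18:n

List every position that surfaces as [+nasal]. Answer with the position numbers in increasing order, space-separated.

From /n/ at 3 rightward: 4 /o/ → [+nasal]; 5 /a/ → [+nasal]; 6 /s/ transparent; 7 /s/ transparent; 8 /e/ → [+nasal]; 9 /a/ → [+nasal]; 10 /v/ blocks.
From /n/ at 3 leftward: 2 /g/ transparent; 1 /a/ → [+nasal]; word edge.
From /n/ at 18 rightward: word edge.
From /n/ at 18 leftward: 17 /e/ → [+nasal]; 16 /v/ blocks.
Targets with no active source: positions 13 14 15 stay [-nasal].

1 3 4 5 8 9 17 18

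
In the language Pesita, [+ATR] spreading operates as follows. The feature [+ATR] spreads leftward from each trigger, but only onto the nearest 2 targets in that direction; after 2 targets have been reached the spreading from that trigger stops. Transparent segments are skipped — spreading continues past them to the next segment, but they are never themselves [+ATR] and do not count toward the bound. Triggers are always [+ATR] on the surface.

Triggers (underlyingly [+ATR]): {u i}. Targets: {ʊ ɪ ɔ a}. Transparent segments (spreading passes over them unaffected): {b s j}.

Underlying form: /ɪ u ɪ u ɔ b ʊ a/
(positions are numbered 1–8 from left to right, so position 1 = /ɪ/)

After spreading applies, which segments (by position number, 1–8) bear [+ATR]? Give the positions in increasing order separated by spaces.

1 2 3 4

From /u/ at 2 leftward: 1 /ɪ/ → [+ATR]; word edge.
From /u/ at 4 leftward: 3 /ɪ/ → [+ATR]; 2 /u/ is itself a trigger — this domain ends here.
Targets with no active source: positions 5 7 8 stay [-ATR].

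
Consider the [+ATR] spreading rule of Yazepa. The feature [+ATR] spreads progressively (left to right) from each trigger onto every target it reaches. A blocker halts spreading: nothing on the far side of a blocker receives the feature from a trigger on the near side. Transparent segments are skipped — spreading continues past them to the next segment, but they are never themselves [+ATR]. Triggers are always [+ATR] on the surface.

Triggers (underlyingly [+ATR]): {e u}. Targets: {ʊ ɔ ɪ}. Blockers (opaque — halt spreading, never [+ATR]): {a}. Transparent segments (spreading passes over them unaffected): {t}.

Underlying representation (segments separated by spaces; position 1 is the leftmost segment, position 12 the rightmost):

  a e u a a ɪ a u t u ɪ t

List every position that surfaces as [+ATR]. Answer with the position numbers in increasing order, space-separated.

From /e/ at 2 rightward: 3 /u/ is itself a trigger — this domain ends here.
From /u/ at 3 rightward: 4 /a/ blocks.
From /u/ at 8 rightward: 9 /t/ transparent; 10 /u/ is itself a trigger — this domain ends here.
From /u/ at 10 rightward: 11 /ɪ/ → [+ATR]; 12 /t/ transparent; word edge.
Target with no active source: position 6 stays [-ATR].

2 3 8 10 11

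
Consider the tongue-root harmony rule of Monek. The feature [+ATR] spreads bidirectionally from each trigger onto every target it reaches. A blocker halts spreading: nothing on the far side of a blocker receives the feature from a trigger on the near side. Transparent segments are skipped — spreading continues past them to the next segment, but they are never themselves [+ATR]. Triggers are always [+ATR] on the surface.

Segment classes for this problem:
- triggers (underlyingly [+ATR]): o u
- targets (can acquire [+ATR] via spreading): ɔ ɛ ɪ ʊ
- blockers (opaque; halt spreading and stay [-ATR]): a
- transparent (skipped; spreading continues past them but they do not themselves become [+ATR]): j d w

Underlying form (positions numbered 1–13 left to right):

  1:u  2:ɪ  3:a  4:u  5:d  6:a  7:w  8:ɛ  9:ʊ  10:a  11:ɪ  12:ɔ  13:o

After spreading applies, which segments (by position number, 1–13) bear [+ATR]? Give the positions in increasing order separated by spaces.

1 2 4 11 12 13

From /u/ at 1 rightward: 2 /ɪ/ → [+ATR]; 3 /a/ blocks.
From /u/ at 1 leftward: word edge.
From /u/ at 4 rightward: 5 /d/ transparent; 6 /a/ blocks.
From /u/ at 4 leftward: 3 /a/ blocks.
From /o/ at 13 rightward: word edge.
From /o/ at 13 leftward: 12 /ɔ/ → [+ATR]; 11 /ɪ/ → [+ATR]; 10 /a/ blocks.
Targets with no active source: positions 8 9 stay [-ATR].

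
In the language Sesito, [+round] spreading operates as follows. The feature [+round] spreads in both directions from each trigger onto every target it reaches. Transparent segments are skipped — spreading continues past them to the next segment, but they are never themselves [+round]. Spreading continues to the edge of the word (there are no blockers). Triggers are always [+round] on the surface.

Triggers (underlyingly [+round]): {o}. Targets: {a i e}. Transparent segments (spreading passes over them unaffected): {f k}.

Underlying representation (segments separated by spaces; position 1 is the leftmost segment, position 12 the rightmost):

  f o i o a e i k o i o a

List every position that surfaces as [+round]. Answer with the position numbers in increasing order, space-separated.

2 3 4 5 6 7 9 10 11 12

From /o/ at 2 rightward: 3 /i/ → [+round]; 4 /o/ is itself a trigger — this domain ends here.
From /o/ at 2 leftward: 1 /f/ transparent; word edge.
From /o/ at 4 rightward: 5 /a/ → [+round]; 6 /e/ → [+round]; 7 /i/ → [+round]; 8 /k/ transparent; 9 /o/ is itself a trigger — this domain ends here.
From /o/ at 4 leftward: 3 /i/ → [+round]; 2 /o/ is itself a trigger — this domain ends here.
From /o/ at 9 rightward: 10 /i/ → [+round]; 11 /o/ is itself a trigger — this domain ends here.
From /o/ at 9 leftward: 8 /k/ transparent; 7 /i/ → [+round]; 6 /e/ → [+round]; 5 /a/ → [+round]; 4 /o/ is itself a trigger — this domain ends here.
From /o/ at 11 rightward: 12 /a/ → [+round]; word edge.
From /o/ at 11 leftward: 10 /i/ → [+round]; 9 /o/ is itself a trigger — this domain ends here.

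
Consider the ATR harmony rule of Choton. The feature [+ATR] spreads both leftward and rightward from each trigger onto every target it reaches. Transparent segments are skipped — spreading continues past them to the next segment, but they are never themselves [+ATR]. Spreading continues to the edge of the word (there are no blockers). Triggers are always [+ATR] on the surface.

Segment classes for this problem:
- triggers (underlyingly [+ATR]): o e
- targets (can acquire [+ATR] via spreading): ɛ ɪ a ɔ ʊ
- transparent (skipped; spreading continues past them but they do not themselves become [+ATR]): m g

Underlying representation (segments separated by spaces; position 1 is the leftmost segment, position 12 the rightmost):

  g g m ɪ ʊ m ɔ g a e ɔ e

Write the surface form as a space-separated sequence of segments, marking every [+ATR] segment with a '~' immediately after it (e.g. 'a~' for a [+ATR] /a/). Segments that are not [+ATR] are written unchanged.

From /e/ at 10 rightward: 11 /ɔ/ → [+ATR]; 12 /e/ is itself a trigger — this domain ends here.
From /e/ at 10 leftward: 9 /a/ → [+ATR]; 8 /g/ transparent; 7 /ɔ/ → [+ATR]; 6 /m/ transparent; 5 /ʊ/ → [+ATR]; 4 /ɪ/ → [+ATR]; 3 /m/ transparent; 2 /g/ transparent; 1 /g/ transparent; word edge.
From /e/ at 12 rightward: word edge.
From /e/ at 12 leftward: 11 /ɔ/ → [+ATR]; 10 /e/ is itself a trigger — this domain ends here.
[+ATR] positions on the surface: 4 5 7 9 10 11 12.

g g m ɪ~ ʊ~ m ɔ~ g a~ e~ ɔ~ e~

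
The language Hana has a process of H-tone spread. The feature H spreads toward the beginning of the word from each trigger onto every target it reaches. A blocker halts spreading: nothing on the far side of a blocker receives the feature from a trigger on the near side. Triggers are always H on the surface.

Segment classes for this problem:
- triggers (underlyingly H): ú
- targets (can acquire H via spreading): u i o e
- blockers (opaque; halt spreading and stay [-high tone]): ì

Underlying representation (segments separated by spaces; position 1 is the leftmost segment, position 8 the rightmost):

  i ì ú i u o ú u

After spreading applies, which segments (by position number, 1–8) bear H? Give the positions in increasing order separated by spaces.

3 4 5 6 7

From /ú/ at 3 leftward: 2 /ì/ blocks.
From /ú/ at 7 leftward: 6 /o/ → H; 5 /u/ → H; 4 /i/ → H; 3 /ú/ is itself a trigger — this domain ends here.
Targets with no active source: positions 1 8 stay [-high tone].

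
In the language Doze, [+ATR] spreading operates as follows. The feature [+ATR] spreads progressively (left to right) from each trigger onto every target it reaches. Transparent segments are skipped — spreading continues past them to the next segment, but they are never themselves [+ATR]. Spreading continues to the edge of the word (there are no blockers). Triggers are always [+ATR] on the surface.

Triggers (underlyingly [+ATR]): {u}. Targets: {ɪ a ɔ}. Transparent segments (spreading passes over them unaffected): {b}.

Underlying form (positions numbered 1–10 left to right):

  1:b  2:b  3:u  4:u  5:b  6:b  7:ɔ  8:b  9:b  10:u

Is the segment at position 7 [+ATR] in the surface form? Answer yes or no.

From /u/ at 3 rightward: 4 /u/ is itself a trigger — this domain ends here.
From /u/ at 4 rightward: 5 /b/ transparent; 6 /b/ transparent; 7 /ɔ/ → [+ATR]; 8 /b/ transparent; 9 /b/ transparent; 10 /u/ is itself a trigger — this domain ends here.
From /u/ at 10 rightward: word edge.
[+ATR] positions on the surface: 3 4 7 10.

yes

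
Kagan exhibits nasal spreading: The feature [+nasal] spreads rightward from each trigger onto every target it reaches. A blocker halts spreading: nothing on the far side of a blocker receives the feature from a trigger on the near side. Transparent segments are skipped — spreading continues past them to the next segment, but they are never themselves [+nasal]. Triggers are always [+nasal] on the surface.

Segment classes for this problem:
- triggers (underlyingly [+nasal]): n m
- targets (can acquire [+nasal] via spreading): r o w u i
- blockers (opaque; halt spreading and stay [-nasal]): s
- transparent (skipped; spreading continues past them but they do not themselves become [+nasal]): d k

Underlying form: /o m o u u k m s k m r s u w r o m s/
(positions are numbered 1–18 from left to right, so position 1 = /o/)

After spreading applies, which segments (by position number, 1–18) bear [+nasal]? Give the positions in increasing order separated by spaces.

From /m/ at 2 rightward: 3 /o/ → [+nasal]; 4 /u/ → [+nasal]; 5 /u/ → [+nasal]; 6 /k/ transparent; 7 /m/ is itself a trigger — this domain ends here.
From /m/ at 7 rightward: 8 /s/ blocks.
From /m/ at 10 rightward: 11 /r/ → [+nasal]; 12 /s/ blocks.
From /m/ at 17 rightward: 18 /s/ blocks.
Targets with no active source: positions 1 13 14 15 16 stay [-nasal].

2 3 4 5 7 10 11 17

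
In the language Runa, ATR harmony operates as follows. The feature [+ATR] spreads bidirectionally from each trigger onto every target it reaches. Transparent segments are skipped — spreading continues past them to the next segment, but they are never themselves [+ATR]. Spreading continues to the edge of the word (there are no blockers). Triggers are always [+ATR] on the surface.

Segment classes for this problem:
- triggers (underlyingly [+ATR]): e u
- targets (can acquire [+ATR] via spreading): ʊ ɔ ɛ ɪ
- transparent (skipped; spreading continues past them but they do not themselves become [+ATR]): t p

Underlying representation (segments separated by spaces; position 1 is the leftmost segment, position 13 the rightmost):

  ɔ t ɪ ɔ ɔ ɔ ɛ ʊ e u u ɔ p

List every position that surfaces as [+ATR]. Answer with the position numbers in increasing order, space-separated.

1 3 4 5 6 7 8 9 10 11 12

From /e/ at 9 rightward: 10 /u/ is itself a trigger — this domain ends here.
From /e/ at 9 leftward: 8 /ʊ/ → [+ATR]; 7 /ɛ/ → [+ATR]; 6 /ɔ/ → [+ATR]; 5 /ɔ/ → [+ATR]; 4 /ɔ/ → [+ATR]; 3 /ɪ/ → [+ATR]; 2 /t/ transparent; 1 /ɔ/ → [+ATR]; word edge.
From /u/ at 10 rightward: 11 /u/ is itself a trigger — this domain ends here.
From /u/ at 10 leftward: 9 /e/ is itself a trigger — this domain ends here.
From /u/ at 11 rightward: 12 /ɔ/ → [+ATR]; 13 /p/ transparent; word edge.
From /u/ at 11 leftward: 10 /u/ is itself a trigger — this domain ends here.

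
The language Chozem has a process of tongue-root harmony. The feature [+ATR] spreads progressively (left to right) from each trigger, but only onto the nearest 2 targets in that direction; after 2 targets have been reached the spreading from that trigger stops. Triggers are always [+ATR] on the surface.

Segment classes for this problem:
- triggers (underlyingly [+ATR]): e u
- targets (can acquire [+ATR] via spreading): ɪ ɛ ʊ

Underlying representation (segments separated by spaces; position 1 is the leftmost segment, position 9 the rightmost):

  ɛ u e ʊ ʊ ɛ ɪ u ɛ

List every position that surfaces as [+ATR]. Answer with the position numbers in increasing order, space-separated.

2 3 4 5 8 9

From /u/ at 2 rightward: 3 /e/ is itself a trigger — this domain ends here.
From /e/ at 3 rightward: 4 /ʊ/ → [+ATR]; 5 /ʊ/ → [+ATR]; bound reached.
From /u/ at 8 rightward: 9 /ɛ/ → [+ATR]; word edge.
Targets with no active source: positions 1 6 7 stay [-ATR].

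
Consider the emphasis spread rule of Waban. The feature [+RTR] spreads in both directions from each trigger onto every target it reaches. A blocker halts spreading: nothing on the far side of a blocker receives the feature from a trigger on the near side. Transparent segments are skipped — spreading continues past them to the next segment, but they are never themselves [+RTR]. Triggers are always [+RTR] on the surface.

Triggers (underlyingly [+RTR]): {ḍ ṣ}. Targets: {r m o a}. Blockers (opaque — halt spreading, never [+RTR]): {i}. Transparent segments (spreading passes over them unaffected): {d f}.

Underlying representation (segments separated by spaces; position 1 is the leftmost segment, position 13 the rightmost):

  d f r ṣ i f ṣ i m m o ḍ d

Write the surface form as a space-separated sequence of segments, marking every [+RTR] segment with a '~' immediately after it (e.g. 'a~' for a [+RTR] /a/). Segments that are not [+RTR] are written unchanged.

From /ṣ/ at 4 rightward: 5 /i/ blocks.
From /ṣ/ at 4 leftward: 3 /r/ → [+RTR]; 2 /f/ transparent; 1 /d/ transparent; word edge.
From /ṣ/ at 7 rightward: 8 /i/ blocks.
From /ṣ/ at 7 leftward: 6 /f/ transparent; 5 /i/ blocks.
From /ḍ/ at 12 rightward: 13 /d/ transparent; word edge.
From /ḍ/ at 12 leftward: 11 /o/ → [+RTR]; 10 /m/ → [+RTR]; 9 /m/ → [+RTR]; 8 /i/ blocks.
[+RTR] positions on the surface: 3 4 7 9 10 11 12.

d f r~ ṣ~ i f ṣ~ i m~ m~ o~ ḍ~ d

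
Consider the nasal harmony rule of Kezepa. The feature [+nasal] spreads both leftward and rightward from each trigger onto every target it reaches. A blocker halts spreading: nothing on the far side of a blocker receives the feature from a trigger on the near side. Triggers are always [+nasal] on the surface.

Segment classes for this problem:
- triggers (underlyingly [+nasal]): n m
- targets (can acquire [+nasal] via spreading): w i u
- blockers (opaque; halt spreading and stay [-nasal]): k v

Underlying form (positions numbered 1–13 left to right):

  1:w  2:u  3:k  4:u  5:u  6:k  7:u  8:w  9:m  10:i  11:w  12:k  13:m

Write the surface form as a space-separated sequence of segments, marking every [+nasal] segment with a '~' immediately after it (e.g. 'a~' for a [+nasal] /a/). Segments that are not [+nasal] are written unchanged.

w u k u u k u~ w~ m~ i~ w~ k m~

From /m/ at 9 rightward: 10 /i/ → [+nasal]; 11 /w/ → [+nasal]; 12 /k/ blocks.
From /m/ at 9 leftward: 8 /w/ → [+nasal]; 7 /u/ → [+nasal]; 6 /k/ blocks.
From /m/ at 13 rightward: word edge.
From /m/ at 13 leftward: 12 /k/ blocks.
Targets with no active source: positions 1 2 4 5 stay [-nasal].
[+nasal] positions on the surface: 7 8 9 10 11 13.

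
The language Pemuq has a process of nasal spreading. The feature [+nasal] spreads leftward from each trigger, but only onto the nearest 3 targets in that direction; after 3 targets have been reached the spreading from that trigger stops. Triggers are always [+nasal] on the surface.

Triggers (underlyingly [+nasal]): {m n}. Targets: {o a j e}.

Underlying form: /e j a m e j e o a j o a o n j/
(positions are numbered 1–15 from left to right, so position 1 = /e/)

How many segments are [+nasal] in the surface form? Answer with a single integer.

8

From /m/ at 4 leftward: 3 /a/ → [+nasal]; 2 /j/ → [+nasal]; 1 /e/ → [+nasal]; bound reached.
From /n/ at 14 leftward: 13 /o/ → [+nasal]; 12 /a/ → [+nasal]; 11 /o/ → [+nasal]; bound reached.
Targets with no active source: positions 5 6 7 8 9 10 15 stay [-nasal].
[+nasal] positions on the surface: 1 2 3 4 11 12 13 14.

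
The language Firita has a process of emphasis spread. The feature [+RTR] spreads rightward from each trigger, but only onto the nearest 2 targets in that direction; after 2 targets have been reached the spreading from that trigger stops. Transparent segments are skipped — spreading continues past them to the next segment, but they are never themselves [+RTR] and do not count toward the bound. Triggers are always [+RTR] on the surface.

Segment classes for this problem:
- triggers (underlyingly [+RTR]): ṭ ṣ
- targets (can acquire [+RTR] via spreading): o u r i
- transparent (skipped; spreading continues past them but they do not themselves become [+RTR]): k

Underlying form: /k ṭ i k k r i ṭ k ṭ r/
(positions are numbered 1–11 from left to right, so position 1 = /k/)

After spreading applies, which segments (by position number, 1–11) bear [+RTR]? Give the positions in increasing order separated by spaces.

2 3 6 8 10 11

From /ṭ/ at 2 rightward: 3 /i/ → [+RTR]; 4 /k/ transparent; 5 /k/ transparent; 6 /r/ → [+RTR]; bound reached.
From /ṭ/ at 8 rightward: 9 /k/ transparent; 10 /ṭ/ is itself a trigger — this domain ends here.
From /ṭ/ at 10 rightward: 11 /r/ → [+RTR]; word edge.
Target with no active source: position 7 stays [-emphatic].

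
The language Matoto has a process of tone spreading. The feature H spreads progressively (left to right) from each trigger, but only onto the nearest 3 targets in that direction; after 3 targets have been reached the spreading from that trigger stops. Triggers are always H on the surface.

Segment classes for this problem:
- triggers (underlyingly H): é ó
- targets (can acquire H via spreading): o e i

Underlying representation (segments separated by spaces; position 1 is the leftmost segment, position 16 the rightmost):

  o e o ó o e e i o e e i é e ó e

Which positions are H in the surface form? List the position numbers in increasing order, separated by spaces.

4 5 6 7 13 14 15 16

From /ó/ at 4 rightward: 5 /o/ → H; 6 /e/ → H; 7 /e/ → H; bound reached.
From /é/ at 13 rightward: 14 /e/ → H; 15 /ó/ is itself a trigger — this domain ends here.
From /ó/ at 15 rightward: 16 /e/ → H; word edge.
Targets with no active source: positions 1 2 3 8 9 10 11 12 stay [-high tone].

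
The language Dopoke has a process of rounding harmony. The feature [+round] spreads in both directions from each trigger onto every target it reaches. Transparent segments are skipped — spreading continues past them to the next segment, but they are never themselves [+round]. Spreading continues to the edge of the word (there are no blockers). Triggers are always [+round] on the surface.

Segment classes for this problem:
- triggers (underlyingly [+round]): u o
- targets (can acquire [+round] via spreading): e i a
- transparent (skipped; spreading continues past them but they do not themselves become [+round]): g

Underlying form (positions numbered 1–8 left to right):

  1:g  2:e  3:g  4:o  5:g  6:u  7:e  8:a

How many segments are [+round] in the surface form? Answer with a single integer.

From /o/ at 4 rightward: 5 /g/ transparent; 6 /u/ is itself a trigger — this domain ends here.
From /o/ at 4 leftward: 3 /g/ transparent; 2 /e/ → [+round]; 1 /g/ transparent; word edge.
From /u/ at 6 rightward: 7 /e/ → [+round]; 8 /a/ → [+round]; word edge.
From /u/ at 6 leftward: 5 /g/ transparent; 4 /o/ is itself a trigger — this domain ends here.
[+round] positions on the surface: 2 4 6 7 8.

5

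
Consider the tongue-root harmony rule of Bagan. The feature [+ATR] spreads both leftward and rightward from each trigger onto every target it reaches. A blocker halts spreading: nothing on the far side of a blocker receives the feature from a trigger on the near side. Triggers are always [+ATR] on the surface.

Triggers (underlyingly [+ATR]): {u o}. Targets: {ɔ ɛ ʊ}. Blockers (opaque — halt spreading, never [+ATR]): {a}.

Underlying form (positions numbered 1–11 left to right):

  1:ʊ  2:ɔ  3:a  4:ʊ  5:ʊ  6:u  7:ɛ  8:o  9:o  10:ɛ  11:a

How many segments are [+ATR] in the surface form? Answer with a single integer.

From /u/ at 6 rightward: 7 /ɛ/ → [+ATR]; 8 /o/ is itself a trigger — this domain ends here.
From /u/ at 6 leftward: 5 /ʊ/ → [+ATR]; 4 /ʊ/ → [+ATR]; 3 /a/ blocks.
From /o/ at 8 rightward: 9 /o/ is itself a trigger — this domain ends here.
From /o/ at 8 leftward: 7 /ɛ/ → [+ATR]; 6 /u/ is itself a trigger — this domain ends here.
From /o/ at 9 rightward: 10 /ɛ/ → [+ATR]; 11 /a/ blocks.
From /o/ at 9 leftward: 8 /o/ is itself a trigger — this domain ends here.
Targets with no active source: positions 1 2 stay [-ATR].
[+ATR] positions on the surface: 4 5 6 7 8 9 10.

7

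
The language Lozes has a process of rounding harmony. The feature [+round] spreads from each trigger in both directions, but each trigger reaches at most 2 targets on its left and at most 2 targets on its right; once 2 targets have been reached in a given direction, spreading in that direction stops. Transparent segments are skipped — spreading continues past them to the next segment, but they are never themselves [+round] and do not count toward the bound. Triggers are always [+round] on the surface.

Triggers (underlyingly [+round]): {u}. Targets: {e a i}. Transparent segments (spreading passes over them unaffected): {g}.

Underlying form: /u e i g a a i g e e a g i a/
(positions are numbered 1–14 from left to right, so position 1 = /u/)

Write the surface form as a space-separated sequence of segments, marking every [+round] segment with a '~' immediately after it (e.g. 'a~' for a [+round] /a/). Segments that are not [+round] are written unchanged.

u~ e~ i~ g a a i g e e a g i a

From /u/ at 1 rightward: 2 /e/ → [+round]; 3 /i/ → [+round]; bound reached.
From /u/ at 1 leftward: word edge.
Targets with no active source: positions 5 6 7 9 10 11 13 14 stay [-round].
[+round] positions on the surface: 1 2 3.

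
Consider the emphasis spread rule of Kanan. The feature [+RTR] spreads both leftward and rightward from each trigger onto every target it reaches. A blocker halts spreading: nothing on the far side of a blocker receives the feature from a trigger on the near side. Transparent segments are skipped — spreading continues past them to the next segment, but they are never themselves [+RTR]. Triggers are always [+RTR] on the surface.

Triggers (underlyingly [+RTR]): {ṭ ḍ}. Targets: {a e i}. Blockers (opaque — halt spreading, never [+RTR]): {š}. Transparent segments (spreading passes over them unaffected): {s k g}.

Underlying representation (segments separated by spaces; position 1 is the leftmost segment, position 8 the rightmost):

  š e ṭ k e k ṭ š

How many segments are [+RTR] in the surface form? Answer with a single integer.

From /ṭ/ at 3 rightward: 4 /k/ transparent; 5 /e/ → [+RTR]; 6 /k/ transparent; 7 /ṭ/ is itself a trigger — this domain ends here.
From /ṭ/ at 3 leftward: 2 /e/ → [+RTR]; 1 /š/ blocks.
From /ṭ/ at 7 rightward: 8 /š/ blocks.
From /ṭ/ at 7 leftward: 6 /k/ transparent; 5 /e/ → [+RTR]; 4 /k/ transparent; 3 /ṭ/ is itself a trigger — this domain ends here.
[+RTR] positions on the surface: 2 3 5 7.

4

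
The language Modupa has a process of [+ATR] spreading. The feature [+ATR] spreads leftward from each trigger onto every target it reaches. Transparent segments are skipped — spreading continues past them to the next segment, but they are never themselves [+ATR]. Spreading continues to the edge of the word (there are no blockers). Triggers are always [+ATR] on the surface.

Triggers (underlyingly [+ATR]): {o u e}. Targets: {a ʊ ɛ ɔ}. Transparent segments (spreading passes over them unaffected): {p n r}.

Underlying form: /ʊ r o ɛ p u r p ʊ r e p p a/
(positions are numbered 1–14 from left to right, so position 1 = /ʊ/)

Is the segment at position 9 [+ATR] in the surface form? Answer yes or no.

yes

From /o/ at 3 leftward: 2 /r/ transparent; 1 /ʊ/ → [+ATR]; word edge.
From /u/ at 6 leftward: 5 /p/ transparent; 4 /ɛ/ → [+ATR]; 3 /o/ is itself a trigger — this domain ends here.
From /e/ at 11 leftward: 10 /r/ transparent; 9 /ʊ/ → [+ATR]; 8 /p/ transparent; 7 /r/ transparent; 6 /u/ is itself a trigger — this domain ends here.
Target with no active source: position 14 stays [-ATR].
[+ATR] positions on the surface: 1 3 4 6 9 11.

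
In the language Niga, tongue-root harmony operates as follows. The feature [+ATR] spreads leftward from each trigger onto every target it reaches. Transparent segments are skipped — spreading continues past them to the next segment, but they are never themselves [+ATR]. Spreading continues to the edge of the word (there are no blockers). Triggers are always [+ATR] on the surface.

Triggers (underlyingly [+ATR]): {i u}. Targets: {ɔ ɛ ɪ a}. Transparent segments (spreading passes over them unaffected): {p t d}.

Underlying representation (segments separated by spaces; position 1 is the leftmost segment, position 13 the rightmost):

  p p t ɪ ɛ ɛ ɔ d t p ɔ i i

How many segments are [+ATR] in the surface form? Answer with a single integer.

From /i/ at 12 leftward: 11 /ɔ/ → [+ATR]; 10 /p/ transparent; 9 /t/ transparent; 8 /d/ transparent; 7 /ɔ/ → [+ATR]; 6 /ɛ/ → [+ATR]; 5 /ɛ/ → [+ATR]; 4 /ɪ/ → [+ATR]; 3 /t/ transparent; 2 /p/ transparent; 1 /p/ transparent; word edge.
From /i/ at 13 leftward: 12 /i/ is itself a trigger — this domain ends here.
[+ATR] positions on the surface: 4 5 6 7 11 12 13.

7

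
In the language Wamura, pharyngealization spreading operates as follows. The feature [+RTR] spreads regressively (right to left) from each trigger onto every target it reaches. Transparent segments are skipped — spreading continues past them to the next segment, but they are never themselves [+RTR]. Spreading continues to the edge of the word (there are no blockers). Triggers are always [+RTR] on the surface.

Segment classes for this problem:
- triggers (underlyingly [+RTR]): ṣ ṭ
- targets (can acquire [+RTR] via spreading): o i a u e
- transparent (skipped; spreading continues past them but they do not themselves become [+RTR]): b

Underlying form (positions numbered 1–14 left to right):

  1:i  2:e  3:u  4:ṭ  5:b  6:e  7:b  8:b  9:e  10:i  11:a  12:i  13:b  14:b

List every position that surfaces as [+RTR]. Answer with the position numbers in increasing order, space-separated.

From /ṭ/ at 4 leftward: 3 /u/ → [+RTR]; 2 /e/ → [+RTR]; 1 /i/ → [+RTR]; word edge.
Targets with no active source: positions 6 9 10 11 12 stay [-emphatic].

1 2 3 4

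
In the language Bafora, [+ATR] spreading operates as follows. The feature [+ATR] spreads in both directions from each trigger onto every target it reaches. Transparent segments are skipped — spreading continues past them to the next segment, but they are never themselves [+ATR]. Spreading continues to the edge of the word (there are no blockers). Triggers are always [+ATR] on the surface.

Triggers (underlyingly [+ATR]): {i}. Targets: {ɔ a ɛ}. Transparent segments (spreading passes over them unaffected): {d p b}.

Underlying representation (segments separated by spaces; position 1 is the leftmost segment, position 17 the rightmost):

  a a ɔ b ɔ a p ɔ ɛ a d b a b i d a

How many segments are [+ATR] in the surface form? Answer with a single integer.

From /i/ at 15 rightward: 16 /d/ transparent; 17 /a/ → [+ATR]; word edge.
From /i/ at 15 leftward: 14 /b/ transparent; 13 /a/ → [+ATR]; 12 /b/ transparent; 11 /d/ transparent; 10 /a/ → [+ATR]; 9 /ɛ/ → [+ATR]; 8 /ɔ/ → [+ATR]; 7 /p/ transparent; 6 /a/ → [+ATR]; 5 /ɔ/ → [+ATR]; 4 /b/ transparent; 3 /ɔ/ → [+ATR]; 2 /a/ → [+ATR]; 1 /a/ → [+ATR]; word edge.
[+ATR] positions on the surface: 1 2 3 5 6 8 9 10 13 15 17.

11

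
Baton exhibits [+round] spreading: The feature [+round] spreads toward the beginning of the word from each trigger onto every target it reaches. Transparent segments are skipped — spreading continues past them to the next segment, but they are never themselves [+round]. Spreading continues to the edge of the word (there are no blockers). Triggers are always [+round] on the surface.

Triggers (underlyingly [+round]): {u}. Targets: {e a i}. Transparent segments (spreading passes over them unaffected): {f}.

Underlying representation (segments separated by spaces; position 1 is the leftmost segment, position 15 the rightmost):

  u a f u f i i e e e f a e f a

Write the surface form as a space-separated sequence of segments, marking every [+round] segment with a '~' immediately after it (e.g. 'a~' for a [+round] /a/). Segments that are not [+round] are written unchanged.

u~ a~ f u~ f i i e e e f a e f a

From /u/ at 1 leftward: word edge.
From /u/ at 4 leftward: 3 /f/ transparent; 2 /a/ → [+round]; 1 /u/ is itself a trigger — this domain ends here.
Targets with no active source: positions 6 7 8 9 10 12 13 15 stay [-round].
[+round] positions on the surface: 1 2 4.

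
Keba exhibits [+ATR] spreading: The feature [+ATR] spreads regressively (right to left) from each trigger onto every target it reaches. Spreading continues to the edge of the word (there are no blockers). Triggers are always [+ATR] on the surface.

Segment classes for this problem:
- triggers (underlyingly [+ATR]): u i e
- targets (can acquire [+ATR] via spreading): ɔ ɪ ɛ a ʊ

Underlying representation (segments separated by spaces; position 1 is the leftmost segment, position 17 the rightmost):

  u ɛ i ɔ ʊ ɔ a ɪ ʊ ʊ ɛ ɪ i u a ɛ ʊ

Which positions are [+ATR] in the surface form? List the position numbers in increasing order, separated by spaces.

From /u/ at 1 leftward: word edge.
From /i/ at 3 leftward: 2 /ɛ/ → [+ATR]; 1 /u/ is itself a trigger — this domain ends here.
From /i/ at 13 leftward: 12 /ɪ/ → [+ATR]; 11 /ɛ/ → [+ATR]; 10 /ʊ/ → [+ATR]; 9 /ʊ/ → [+ATR]; 8 /ɪ/ → [+ATR]; 7 /a/ → [+ATR]; 6 /ɔ/ → [+ATR]; 5 /ʊ/ → [+ATR]; 4 /ɔ/ → [+ATR]; 3 /i/ is itself a trigger — this domain ends here.
From /u/ at 14 leftward: 13 /i/ is itself a trigger — this domain ends here.
Targets with no active source: positions 15 16 17 stay [-ATR].

1 2 3 4 5 6 7 8 9 10 11 12 13 14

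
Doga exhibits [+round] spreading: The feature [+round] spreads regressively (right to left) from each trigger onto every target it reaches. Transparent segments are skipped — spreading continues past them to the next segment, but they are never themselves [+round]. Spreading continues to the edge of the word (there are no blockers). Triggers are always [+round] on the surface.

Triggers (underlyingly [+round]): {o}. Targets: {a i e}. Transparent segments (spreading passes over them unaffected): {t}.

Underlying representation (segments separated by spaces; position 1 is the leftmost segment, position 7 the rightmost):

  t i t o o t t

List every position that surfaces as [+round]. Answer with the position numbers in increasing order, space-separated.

2 4 5

From /o/ at 4 leftward: 3 /t/ transparent; 2 /i/ → [+round]; 1 /t/ transparent; word edge.
From /o/ at 5 leftward: 4 /o/ is itself a trigger — this domain ends here.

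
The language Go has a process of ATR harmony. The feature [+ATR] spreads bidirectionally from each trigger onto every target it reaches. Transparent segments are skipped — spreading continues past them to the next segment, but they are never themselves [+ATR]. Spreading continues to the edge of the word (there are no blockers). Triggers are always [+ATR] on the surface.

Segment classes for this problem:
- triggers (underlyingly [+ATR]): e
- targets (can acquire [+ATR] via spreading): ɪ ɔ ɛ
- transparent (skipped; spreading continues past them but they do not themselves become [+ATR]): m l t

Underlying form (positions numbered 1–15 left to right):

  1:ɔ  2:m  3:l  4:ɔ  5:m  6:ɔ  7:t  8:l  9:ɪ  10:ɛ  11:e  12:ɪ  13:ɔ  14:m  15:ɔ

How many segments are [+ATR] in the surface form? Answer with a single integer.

9

From /e/ at 11 rightward: 12 /ɪ/ → [+ATR]; 13 /ɔ/ → [+ATR]; 14 /m/ transparent; 15 /ɔ/ → [+ATR]; word edge.
From /e/ at 11 leftward: 10 /ɛ/ → [+ATR]; 9 /ɪ/ → [+ATR]; 8 /l/ transparent; 7 /t/ transparent; 6 /ɔ/ → [+ATR]; 5 /m/ transparent; 4 /ɔ/ → [+ATR]; 3 /l/ transparent; 2 /m/ transparent; 1 /ɔ/ → [+ATR]; word edge.
[+ATR] positions on the surface: 1 4 6 9 10 11 12 13 15.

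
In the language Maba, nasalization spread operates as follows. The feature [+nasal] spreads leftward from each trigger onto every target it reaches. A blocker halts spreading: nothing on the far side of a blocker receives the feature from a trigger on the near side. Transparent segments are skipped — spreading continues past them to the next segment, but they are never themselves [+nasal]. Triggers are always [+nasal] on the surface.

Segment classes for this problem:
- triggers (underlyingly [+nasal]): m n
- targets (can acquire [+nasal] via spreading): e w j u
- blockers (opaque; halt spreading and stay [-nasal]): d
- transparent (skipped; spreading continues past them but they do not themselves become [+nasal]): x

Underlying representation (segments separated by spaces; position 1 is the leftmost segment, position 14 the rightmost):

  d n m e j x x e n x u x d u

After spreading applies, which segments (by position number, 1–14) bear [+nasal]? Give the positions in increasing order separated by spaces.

From /n/ at 2 leftward: 1 /d/ blocks.
From /m/ at 3 leftward: 2 /n/ is itself a trigger — this domain ends here.
From /n/ at 9 leftward: 8 /e/ → [+nasal]; 7 /x/ transparent; 6 /x/ transparent; 5 /j/ → [+nasal]; 4 /e/ → [+nasal]; 3 /m/ is itself a trigger — this domain ends here.
Targets with no active source: positions 11 14 stay [-nasal].

2 3 4 5 8 9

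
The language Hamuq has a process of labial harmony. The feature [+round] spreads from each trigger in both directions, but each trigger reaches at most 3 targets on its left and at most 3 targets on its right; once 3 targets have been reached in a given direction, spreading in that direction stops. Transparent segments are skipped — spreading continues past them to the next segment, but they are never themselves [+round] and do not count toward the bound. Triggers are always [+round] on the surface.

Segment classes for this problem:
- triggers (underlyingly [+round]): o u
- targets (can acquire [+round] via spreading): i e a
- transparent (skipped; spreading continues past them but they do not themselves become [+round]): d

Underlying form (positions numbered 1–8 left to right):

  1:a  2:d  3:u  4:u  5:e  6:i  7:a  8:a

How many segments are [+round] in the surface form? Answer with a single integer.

6

From /u/ at 3 rightward: 4 /u/ is itself a trigger — this domain ends here.
From /u/ at 3 leftward: 2 /d/ transparent; 1 /a/ → [+round]; word edge.
From /u/ at 4 rightward: 5 /e/ → [+round]; 6 /i/ → [+round]; 7 /a/ → [+round]; bound reached.
From /u/ at 4 leftward: 3 /u/ is itself a trigger — this domain ends here.
Target with no active source: position 8 stays [-round].
[+round] positions on the surface: 1 3 4 5 6 7.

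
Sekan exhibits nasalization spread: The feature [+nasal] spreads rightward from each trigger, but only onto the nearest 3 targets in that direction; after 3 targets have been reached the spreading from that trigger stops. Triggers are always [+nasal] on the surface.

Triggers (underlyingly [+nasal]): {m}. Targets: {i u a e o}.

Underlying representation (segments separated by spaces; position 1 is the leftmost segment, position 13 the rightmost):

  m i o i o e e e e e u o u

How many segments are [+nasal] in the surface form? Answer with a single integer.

4

From /m/ at 1 rightward: 2 /i/ → [+nasal]; 3 /o/ → [+nasal]; 4 /i/ → [+nasal]; bound reached.
Targets with no active source: positions 5 6 7 8 9 10 11 12 13 stay [-nasal].
[+nasal] positions on the surface: 1 2 3 4.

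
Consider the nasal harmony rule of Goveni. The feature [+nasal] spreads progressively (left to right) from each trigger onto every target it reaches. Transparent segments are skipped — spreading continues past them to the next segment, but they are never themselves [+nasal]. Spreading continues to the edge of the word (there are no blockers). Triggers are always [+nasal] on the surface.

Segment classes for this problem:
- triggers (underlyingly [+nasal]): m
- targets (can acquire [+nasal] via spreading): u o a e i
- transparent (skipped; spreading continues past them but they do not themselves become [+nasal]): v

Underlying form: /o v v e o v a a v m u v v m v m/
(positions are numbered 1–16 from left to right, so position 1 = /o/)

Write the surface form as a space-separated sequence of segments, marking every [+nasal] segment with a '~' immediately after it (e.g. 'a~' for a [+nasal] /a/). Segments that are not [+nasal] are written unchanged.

From /m/ at 10 rightward: 11 /u/ → [+nasal]; 12 /v/ transparent; 13 /v/ transparent; 14 /m/ is itself a trigger — this domain ends here.
From /m/ at 14 rightward: 15 /v/ transparent; 16 /m/ is itself a trigger — this domain ends here.
From /m/ at 16 rightward: word edge.
Targets with no active source: positions 1 4 5 7 8 stay [-nasal].
[+nasal] positions on the surface: 10 11 14 16.

o v v e o v a a v m~ u~ v v m~ v m~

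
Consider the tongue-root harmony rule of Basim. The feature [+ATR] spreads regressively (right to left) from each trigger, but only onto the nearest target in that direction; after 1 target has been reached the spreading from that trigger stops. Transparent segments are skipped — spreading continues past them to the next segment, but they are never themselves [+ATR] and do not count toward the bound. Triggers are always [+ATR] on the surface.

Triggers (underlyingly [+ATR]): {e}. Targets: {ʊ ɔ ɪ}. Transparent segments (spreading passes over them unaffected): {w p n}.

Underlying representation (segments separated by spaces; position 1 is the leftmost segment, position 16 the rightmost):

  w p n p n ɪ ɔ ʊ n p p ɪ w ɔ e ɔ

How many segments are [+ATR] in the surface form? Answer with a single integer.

2

From /e/ at 15 leftward: 14 /ɔ/ → [+ATR]; bound reached.
Targets with no active source: positions 6 7 8 12 16 stay [-ATR].
[+ATR] positions on the surface: 14 15.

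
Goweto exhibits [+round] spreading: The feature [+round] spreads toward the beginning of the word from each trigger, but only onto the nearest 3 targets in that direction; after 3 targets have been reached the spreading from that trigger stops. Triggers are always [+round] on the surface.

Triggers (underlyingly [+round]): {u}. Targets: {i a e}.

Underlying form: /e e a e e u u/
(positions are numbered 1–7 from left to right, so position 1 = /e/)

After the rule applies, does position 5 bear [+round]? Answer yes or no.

yes

From /u/ at 6 leftward: 5 /e/ → [+round]; 4 /e/ → [+round]; 3 /a/ → [+round]; bound reached.
From /u/ at 7 leftward: 6 /u/ is itself a trigger — this domain ends here.
Targets with no active source: positions 1 2 stay [-round].
[+round] positions on the surface: 3 4 5 6 7.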